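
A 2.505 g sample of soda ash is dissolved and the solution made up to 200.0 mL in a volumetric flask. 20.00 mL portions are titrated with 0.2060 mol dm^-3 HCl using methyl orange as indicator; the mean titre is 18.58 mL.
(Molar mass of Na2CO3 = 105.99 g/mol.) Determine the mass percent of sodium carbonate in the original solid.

Na2CO3 + 2 HCl → 2 NaCl + H2O + CO2
n(HCl) per titration = 0.01858 × 0.2060 = 3.827 × 10^-3 mol
From the 1:2 ratio, n(Na2CO3) in each aliquot = 1/2 × 3.827 × 10^-3 = 1.914 × 10^-3 mol
n(Na2CO3) in the whole flask = 1.914 × 10^-3 × 200.0/20.00 = 0.01914 mol
mass of Na2CO3 = 0.01914 × 105.99 = 2.028 g
% Na2CO3 = 2.028 / 2.505 × 100 = 80.97 %

80.97 %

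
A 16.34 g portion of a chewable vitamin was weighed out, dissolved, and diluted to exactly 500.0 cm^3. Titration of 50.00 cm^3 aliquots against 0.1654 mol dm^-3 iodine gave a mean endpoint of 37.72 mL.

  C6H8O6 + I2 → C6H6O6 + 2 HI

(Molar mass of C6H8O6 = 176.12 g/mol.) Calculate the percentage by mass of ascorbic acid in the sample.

n(I2) per titration = 0.03772 × 0.1654 = 6.239 × 10^-3 mol
n(C6H8O6) in each aliquot = 6.239 × 10^-3 mol (1:1 ratio)
n(C6H8O6) in the whole flask = 6.239 × 10^-3 × 500.0/50.00 = 0.06239 mol
mass of C6H8O6 = 0.06239 × 176.12 = 10.99 g
% C6H8O6 = 10.99 / 16.34 × 100 = 67.25 %

67.25 %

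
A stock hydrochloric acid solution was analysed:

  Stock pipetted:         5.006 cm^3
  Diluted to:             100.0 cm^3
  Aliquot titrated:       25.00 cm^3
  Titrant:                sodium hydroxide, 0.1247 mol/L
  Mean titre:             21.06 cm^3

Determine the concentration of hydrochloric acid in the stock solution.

2.098 mol/L

HCl + NaOH → NaCl + H2O
n(NaOH) = 0.02106 × 0.1247 = 2.626 × 10^-3 mol
n(HCl) in the aliquot = 2.626 × 10^-3 mol (1:1 ratio)
[HCl]_dilute = 2.626 × 10^-3 / 0.02500 = 0.1050 mol/L
Dilution factor = 100.0 / 5.006 = 19.98
[HCl]_stock = 0.1050 × 19.98 = 2.098 mol/L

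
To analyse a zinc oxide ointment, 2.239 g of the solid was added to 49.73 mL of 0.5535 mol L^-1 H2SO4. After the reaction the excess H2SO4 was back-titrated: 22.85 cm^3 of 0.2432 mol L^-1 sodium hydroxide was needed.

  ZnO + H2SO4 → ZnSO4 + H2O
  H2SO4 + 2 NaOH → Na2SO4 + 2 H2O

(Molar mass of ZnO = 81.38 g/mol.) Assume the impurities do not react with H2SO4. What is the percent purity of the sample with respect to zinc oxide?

n(H2SO4) added = 0.04973 × 0.5535 = 0.02753 mol
n(NaOH) used in back-titration = 0.02285 × 0.2432 = 5.557 × 10^-3 mol
From the 1:2 ratio, n(H2SO4) left over = 1/2 × 5.557 × 10^-3 = 2.779 × 10^-3 mol
n(H2SO4) consumed by analyte = 0.02753 − 2.779 × 10^-3 = 0.02475 mol
n(ZnO) = 0.02475 mol (1:1 ratio)
mass of ZnO = 0.02475 × 81.38 = 2.014 g
% ZnO = 2.014 / 2.239 × 100 = 89.95 %

89.95 %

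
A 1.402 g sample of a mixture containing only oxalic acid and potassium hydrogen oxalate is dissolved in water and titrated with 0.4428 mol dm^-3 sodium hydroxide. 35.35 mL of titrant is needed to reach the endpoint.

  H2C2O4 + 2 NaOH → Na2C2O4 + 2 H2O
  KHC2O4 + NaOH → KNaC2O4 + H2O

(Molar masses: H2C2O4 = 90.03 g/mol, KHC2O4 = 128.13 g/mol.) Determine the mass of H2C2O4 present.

0.3269 g

n(NaOH) = 0.03535 × 0.4428 = 0.01565 mol
Let x = n(H2C2O4), y = n(KHC2O4).
Titrant: 2x + 1y = 0.01565;  mass: 90.03x + 128.13y = 1.402
Solving, x = 3.631 × 10^-3 mol, y = 8.391 × 10^-3 mol
mass of H2C2O4 = 3.631 × 10^-3 × 90.03 = 0.3269 g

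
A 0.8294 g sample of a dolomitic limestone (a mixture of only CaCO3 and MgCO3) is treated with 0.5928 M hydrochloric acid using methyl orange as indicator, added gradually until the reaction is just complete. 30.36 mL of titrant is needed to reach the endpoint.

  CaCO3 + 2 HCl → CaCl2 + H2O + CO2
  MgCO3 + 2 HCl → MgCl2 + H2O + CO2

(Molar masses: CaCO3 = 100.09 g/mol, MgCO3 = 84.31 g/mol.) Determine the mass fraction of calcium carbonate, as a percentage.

54.08 %

n(HCl) = 0.03036 × 0.5928 = 0.01800 mol
Let x = n(CaCO3), y = n(MgCO3).
Titrant: 2x + 2y = 0.01800;  mass: 100.09x + 84.31y = 0.8294
Solving, x = 4.482 × 10^-3 mol, y = 4.517 × 10^-3 mol
mass of CaCO3 = 4.482 × 10^-3 × 100.09 = 0.4486 g
% CaCO3 = 0.4486 / 0.8294 × 100 = 54.08 %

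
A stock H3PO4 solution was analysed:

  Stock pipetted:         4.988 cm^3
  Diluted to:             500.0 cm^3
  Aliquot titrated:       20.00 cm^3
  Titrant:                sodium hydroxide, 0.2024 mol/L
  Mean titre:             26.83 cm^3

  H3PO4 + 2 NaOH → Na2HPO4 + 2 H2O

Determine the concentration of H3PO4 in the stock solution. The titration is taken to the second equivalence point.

13.61 mol/L

n(NaOH) = 0.02683 × 0.2024 = 5.430 × 10^-3 mol
From the 1:2 ratio, n(H3PO4) in the aliquot = 1/2 × 5.430 × 10^-3 = 2.715 × 10^-3 mol
[H3PO4]_dilute = 2.715 × 10^-3 / 0.02000 = 0.1358 mol/L
Dilution factor = 500.0 / 4.988 = 100.2
[H3PO4]_stock = 0.1358 × 100.2 = 13.61 mol/L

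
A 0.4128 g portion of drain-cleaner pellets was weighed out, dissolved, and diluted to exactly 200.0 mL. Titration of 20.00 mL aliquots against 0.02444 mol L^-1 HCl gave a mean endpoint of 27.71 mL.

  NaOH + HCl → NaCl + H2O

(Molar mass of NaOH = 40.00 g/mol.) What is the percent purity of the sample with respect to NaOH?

n(HCl) per titration = 0.02771 × 0.02444 = 6.772 × 10^-4 mol
n(NaOH) in each aliquot = 6.772 × 10^-4 mol (1:1 ratio)
n(NaOH) in the whole flask = 6.772 × 10^-4 × 200.0/20.00 = 6.772 × 10^-3 mol
mass of NaOH = 6.772 × 10^-3 × 40.00 = 0.2709 g
% NaOH = 0.2709 / 0.4128 × 100 = 65.62 %

65.62 %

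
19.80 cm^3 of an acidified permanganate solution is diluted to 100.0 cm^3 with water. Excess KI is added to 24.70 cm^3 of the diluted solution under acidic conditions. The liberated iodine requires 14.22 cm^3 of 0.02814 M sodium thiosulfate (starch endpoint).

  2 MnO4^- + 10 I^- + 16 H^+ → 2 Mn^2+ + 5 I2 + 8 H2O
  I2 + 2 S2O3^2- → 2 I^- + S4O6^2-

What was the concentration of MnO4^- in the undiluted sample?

0.01636 M

n(S2O3^2-) = 0.01422 × 0.02814 = 4.002 × 10^-4 mol
n(I2) = n(S2O3^2-)/2 = 2.001 × 10^-4 mol
From the 2:5 ratio, n(MnO4^-) in the aliquot = 2/5 × 2.001 × 10^-4 = 8.003 × 10^-5 mol
[MnO4^-]_dilute = 8.003 × 10^-5 / 0.02470 = 0.003240 mol/L
[MnO4^-]_original = 0.003240 × 100.0/19.80 = 0.01636 mol/L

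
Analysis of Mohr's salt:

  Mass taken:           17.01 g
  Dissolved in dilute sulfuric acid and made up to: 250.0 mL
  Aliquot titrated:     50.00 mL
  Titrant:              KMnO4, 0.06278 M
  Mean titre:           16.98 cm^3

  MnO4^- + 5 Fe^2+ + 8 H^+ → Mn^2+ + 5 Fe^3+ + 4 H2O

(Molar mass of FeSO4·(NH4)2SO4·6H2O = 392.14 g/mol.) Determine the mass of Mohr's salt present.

10.45 g

n(KMnO4) per titration = 0.01698 × 0.06278 = 1.066 × 10^-3 mol
From the 5:1 ratio, n(FeSO4·(NH4)2SO4·6H2O) in each aliquot = 5/1 × 1.066 × 10^-3 = 5.330 × 10^-3 mol
n(FeSO4·(NH4)2SO4·6H2O) in the whole flask = 5.330 × 10^-3 × 250.0/50.00 = 0.02665 mol
mass of FeSO4·(NH4)2SO4·6H2O = 0.02665 × 392.14 = 10.45 g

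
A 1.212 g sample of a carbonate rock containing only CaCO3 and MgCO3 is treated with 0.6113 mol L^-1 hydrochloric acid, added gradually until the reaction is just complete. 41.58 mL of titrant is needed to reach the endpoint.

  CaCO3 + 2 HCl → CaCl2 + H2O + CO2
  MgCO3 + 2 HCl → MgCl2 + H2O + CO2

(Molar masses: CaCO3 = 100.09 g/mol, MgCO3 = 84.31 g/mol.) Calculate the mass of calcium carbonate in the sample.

n(HCl) = 0.04158 × 0.6113 = 0.02542 mol
Let x = n(CaCO3), y = n(MgCO3).
Titrant: 2x + 2y = 0.02542;  mass: 100.09x + 84.31y = 1.212
Solving, x = 8.904 × 10^-3 mol, y = 3.805 × 10^-3 mol
mass of CaCO3 = 8.904 × 10^-3 × 100.09 = 0.8912 g

0.8912 g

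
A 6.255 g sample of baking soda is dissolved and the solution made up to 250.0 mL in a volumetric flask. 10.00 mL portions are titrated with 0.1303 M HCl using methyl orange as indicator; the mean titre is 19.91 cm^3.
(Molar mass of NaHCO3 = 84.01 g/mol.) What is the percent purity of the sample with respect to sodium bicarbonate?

87.11 %

NaHCO3 + HCl → NaCl + H2O + CO2
n(HCl) per titration = 0.01991 × 0.1303 = 2.594 × 10^-3 mol
n(NaHCO3) in each aliquot = 2.594 × 10^-3 mol (1:1 ratio)
n(NaHCO3) in the whole flask = 2.594 × 10^-3 × 250.0/10.00 = 0.06486 mol
mass of NaHCO3 = 0.06486 × 84.01 = 5.449 g
% NaHCO3 = 5.449 / 6.255 × 100 = 87.11 %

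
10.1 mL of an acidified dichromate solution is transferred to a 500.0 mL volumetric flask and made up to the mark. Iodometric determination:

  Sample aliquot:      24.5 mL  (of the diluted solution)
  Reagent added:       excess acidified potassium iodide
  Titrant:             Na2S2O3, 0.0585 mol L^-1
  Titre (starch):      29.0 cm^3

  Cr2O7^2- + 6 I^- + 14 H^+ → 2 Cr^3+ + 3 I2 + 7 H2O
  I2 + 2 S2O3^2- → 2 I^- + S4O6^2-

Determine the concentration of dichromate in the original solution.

n(S2O3^2-) = 0.0290 × 0.0585 = 1.70 × 10^-3 mol
n(I2) = n(S2O3^2-)/2 = 8.48 × 10^-4 mol
From the 1:3 ratio, n(Cr2O7^2-) in the aliquot = 1/3 × 8.48 × 10^-4 = 2.83 × 10^-4 mol
[Cr2O7^2-]_dilute = 2.83 × 10^-4 / 0.0245 = 0.0115 mol/L
[Cr2O7^2-]_original = 0.0115 × 500.0/10.1 = 0.571 mol/L

0.571 mol/L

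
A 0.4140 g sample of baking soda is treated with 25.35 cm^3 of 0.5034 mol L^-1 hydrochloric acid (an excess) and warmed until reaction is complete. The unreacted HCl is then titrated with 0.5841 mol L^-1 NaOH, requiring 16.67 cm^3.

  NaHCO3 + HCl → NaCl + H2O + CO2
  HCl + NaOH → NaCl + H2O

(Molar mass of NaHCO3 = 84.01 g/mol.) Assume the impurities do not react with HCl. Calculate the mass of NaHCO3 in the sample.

n(HCl) added = 0.02535 × 0.5034 = 0.01276 mol
n(NaOH) used in back-titration = 0.01667 × 0.5841 = 9.737 × 10^-3 mol
n(HCl) left over = 9.737 × 10^-3 mol (1:1 ratio)
n(HCl) consumed by analyte = 0.01276 − 9.737 × 10^-3 = 3.024 × 10^-3 mol
n(NaHCO3) = 3.024 × 10^-3 mol (1:1 ratio)
mass of NaHCO3 = 3.024 × 10^-3 × 84.01 = 0.2541 g

0.2541 g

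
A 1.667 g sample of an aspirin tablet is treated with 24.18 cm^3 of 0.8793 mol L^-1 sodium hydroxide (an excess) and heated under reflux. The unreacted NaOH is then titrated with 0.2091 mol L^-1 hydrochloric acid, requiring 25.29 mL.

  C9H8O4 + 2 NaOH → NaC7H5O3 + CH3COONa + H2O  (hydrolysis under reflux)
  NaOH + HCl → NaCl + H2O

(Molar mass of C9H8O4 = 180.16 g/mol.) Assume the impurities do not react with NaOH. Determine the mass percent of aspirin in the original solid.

n(NaOH) added = 0.02418 × 0.8793 = 0.02126 mol
n(HCl) used in back-titration = 0.02529 × 0.2091 = 5.288 × 10^-3 mol
n(NaOH) left over = 5.288 × 10^-3 mol (1:1 ratio)
n(NaOH) consumed by analyte = 0.02126 − 5.288 × 10^-3 = 0.01597 mol
From the 1:2 ratio, n(C9H8O4) = 1/2 × 0.01597 = 7.987 × 10^-3 mol
mass of C9H8O4 = 7.987 × 10^-3 × 180.16 = 1.439 g
% C9H8O4 = 1.439 / 1.667 × 100 = 86.32 %

86.32 %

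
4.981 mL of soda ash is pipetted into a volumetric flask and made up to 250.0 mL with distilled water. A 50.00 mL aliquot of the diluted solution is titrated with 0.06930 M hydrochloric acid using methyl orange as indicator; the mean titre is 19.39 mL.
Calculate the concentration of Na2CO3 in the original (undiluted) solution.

Na2CO3 + 2 HCl → 2 NaCl + H2O + CO2
n(HCl) = 0.01939 × 0.06930 = 1.344 × 10^-3 mol
From the 1:2 ratio, n(Na2CO3) in the aliquot = 1/2 × 1.344 × 10^-3 = 6.719 × 10^-4 mol
[Na2CO3]_dilute = 6.719 × 10^-4 / 0.05000 = 0.01344 mol/L
Dilution factor = 250.0 / 4.981 = 50.19
[Na2CO3]_stock = 0.01344 × 50.19 = 0.6744 mol/L

0.6744 M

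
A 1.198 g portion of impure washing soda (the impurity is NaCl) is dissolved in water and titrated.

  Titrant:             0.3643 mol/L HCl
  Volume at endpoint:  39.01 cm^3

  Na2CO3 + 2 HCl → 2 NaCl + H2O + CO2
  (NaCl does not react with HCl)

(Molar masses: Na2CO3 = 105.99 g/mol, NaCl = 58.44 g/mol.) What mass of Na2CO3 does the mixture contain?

n(HCl) = 0.03901 × 0.3643 = 0.01421 mol
Let x = n(Na2CO3), y = n(NaCl).
Titrant: 2x = 0.01421;  mass: 105.99x + 58.44y = 1.198
Solving, x = 7.106 × 10^-3 mol, y = 7.612 × 10^-3 mol
mass of Na2CO3 = 7.106 × 10^-3 × 105.99 = 0.7531 g

0.7531 g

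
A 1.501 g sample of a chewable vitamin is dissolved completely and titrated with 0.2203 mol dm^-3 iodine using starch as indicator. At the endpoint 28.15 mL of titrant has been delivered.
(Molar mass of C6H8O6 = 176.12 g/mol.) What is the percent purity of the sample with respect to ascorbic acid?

72.76 %

C6H8O6 + I2 → C6H6O6 + 2 HI
n(I2) = 0.02815 L × 0.2203 mol/L = 6.201 × 10^-3 mol
n(C6H8O6) = 6.201 × 10^-3 mol (1:1 ratio)
mass of C6H8O6 = 6.201 × 10^-3 × 176.12 g/mol = 1.092 g
% C6H8O6 = 1.092 / 1.501 × 100 = 72.76 %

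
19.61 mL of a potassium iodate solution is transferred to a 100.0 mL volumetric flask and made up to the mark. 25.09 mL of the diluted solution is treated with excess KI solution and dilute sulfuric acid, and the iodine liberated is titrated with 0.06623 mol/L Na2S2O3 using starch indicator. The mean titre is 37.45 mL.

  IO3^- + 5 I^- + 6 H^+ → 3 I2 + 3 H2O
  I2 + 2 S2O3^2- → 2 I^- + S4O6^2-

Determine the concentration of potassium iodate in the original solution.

n(S2O3^2-) = 0.03745 × 0.06623 = 2.480 × 10^-3 mol
n(I2) = n(S2O3^2-)/2 = 1.240 × 10^-3 mol
From the 1:3 ratio, n(IO3^-) in the aliquot = 1/3 × 1.240 × 10^-3 = 4.134 × 10^-4 mol
[IO3^-]_dilute = 4.134 × 10^-4 / 0.02509 = 0.01648 mol/L
[IO3^-]_original = 0.01648 × 100.0/19.61 = 0.08402 mol/L

0.08402 mol/L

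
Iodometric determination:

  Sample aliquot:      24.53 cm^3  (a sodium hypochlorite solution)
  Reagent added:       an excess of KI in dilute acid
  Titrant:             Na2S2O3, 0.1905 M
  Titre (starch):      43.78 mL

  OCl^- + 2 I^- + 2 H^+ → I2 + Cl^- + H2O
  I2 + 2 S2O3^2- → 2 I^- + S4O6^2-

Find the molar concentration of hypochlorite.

0.1700 M

n(S2O3^2-) = 0.04378 × 0.1905 = 8.340 × 10^-3 mol
n(I2) = n(S2O3^2-)/2 = 4.170 × 10^-3 mol
n(OCl^-) in the aliquot = 4.170 × 10^-3 mol (1:1 ratio)
[OCl^-] = 4.170 × 10^-3 / 0.02453 = 0.1700 mol/L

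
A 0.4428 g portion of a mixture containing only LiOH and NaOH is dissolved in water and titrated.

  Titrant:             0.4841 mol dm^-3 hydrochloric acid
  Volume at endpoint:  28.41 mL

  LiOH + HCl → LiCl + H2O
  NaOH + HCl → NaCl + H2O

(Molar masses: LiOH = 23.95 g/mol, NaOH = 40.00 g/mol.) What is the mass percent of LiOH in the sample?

n(HCl) = 0.02841 × 0.4841 = 0.01375 mol
Let x = n(LiOH), y = n(NaOH).
Titrant: 1x + 1y = 0.01375;  mass: 23.95x + 40.00y = 0.4428
Solving, x = 6.687 × 10^-3 mol, y = 7.066 × 10^-3 mol
mass of LiOH = 6.687 × 10^-3 × 23.95 = 0.1602 g
% LiOH = 0.1602 / 0.4428 × 100 = 36.17 %

36.17 %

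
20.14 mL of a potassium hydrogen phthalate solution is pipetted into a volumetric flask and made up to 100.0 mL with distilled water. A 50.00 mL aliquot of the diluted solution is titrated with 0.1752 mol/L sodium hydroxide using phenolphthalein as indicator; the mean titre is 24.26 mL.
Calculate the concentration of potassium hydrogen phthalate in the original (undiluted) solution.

0.4221 mol/L

KHC8H4O4 + NaOH → KNaC8H4O4 + H2O
n(NaOH) = 0.02426 × 0.1752 = 4.250 × 10^-3 mol
n(KHC8H4O4) in the aliquot = 4.250 × 10^-3 mol (1:1 ratio)
[KHC8H4O4]_dilute = 4.250 × 10^-3 / 0.05000 = 0.08501 mol/L
Dilution factor = 100.0 / 20.14 = 4.965
[KHC8H4O4]_stock = 0.08501 × 4.965 = 0.4221 mol/L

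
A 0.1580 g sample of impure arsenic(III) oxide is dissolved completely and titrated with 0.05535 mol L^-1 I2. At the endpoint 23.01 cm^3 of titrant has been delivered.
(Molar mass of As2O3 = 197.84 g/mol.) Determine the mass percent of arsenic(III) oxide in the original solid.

79.74 %

As2O3 + 2 I2 + 2 H2O → As2O5 + 4 HI
n(I2) = 0.02301 L × 0.05535 mol/L = 1.274 × 10^-3 mol
From the 1:2 ratio, n(As2O3) = 1/2 × 1.274 × 10^-3 = 6.368 × 10^-4 mol
mass of As2O3 = 6.368 × 10^-4 × 197.84 g/mol = 0.1260 g
% As2O3 = 0.1260 / 0.1580 × 100 = 79.74 %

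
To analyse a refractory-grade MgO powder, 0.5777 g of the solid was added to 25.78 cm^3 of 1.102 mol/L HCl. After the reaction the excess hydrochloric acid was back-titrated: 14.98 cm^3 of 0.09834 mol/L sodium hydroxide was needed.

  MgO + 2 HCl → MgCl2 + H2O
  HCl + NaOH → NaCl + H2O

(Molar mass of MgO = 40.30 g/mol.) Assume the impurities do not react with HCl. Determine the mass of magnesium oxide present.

n(HCl) added = 0.02578 × 1.102 = 0.02841 mol
n(NaOH) used in back-titration = 0.01498 × 0.09834 = 1.473 × 10^-3 mol
n(HCl) left over = 1.473 × 10^-3 mol (1:1 ratio)
n(HCl) consumed by analyte = 0.02841 − 1.473 × 10^-3 = 0.02694 mol
From the 1:2 ratio, n(MgO) = 1/2 × 0.02694 = 0.01347 mol
mass of MgO = 0.01347 × 40.30 = 0.5428 g

0.5428 g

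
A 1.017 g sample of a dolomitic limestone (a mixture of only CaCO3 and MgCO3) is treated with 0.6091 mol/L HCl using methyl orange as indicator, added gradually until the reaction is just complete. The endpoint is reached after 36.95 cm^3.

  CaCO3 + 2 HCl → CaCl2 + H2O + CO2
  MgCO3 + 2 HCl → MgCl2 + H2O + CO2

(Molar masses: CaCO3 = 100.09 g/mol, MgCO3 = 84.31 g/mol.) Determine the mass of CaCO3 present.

0.4329 g

n(HCl) = 0.03695 × 0.6091 = 0.02251 mol
Let x = n(CaCO3), y = n(MgCO3).
Titrant: 2x + 2y = 0.02251;  mass: 100.09x + 84.31y = 1.017
Solving, x = 4.325 × 10^-3 mol, y = 6.928 × 10^-3 mol
mass of CaCO3 = 4.325 × 10^-3 × 100.09 = 0.4329 g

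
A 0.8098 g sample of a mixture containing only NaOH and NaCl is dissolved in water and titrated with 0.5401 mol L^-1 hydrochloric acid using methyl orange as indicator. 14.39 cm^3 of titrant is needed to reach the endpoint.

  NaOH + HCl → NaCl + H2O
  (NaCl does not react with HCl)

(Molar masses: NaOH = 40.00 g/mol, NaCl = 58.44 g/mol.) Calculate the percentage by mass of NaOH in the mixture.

38.39 %

n(HCl) = 0.01439 × 0.5401 = 7.772 × 10^-3 mol
Let x = n(NaOH), y = n(NaCl).
Titrant: 1x = 7.772 × 10^-3;  mass: 40.00x + 58.44y = 0.8098
Solving, x = 7.772 × 10^-3 mol, y = 8.537 × 10^-3 mol
mass of NaOH = 7.772 × 10^-3 × 40.00 = 0.3109 g
% NaOH = 0.3109 / 0.8098 × 100 = 38.39 %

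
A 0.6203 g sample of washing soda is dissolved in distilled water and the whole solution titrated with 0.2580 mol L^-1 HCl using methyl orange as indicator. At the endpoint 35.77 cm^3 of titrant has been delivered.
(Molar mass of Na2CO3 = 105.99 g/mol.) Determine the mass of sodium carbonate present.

0.4891 g

Na2CO3 + 2 HCl → 2 NaCl + H2O + CO2
n(HCl) = 0.03577 L × 0.2580 mol/L = 9.229 × 10^-3 mol
From the 1:2 ratio, n(Na2CO3) = 1/2 × 9.229 × 10^-3 = 4.614 × 10^-3 mol
mass of Na2CO3 = 4.614 × 10^-3 × 105.99 g/mol = 0.4891 g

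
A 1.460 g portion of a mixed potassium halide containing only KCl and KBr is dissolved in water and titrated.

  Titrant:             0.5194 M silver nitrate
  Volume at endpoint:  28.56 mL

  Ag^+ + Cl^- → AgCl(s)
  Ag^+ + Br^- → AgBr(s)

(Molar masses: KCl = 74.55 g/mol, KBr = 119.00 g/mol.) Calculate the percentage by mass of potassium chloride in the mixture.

35.07 %

n(AgNO3) = 0.02856 × 0.5194 = 0.01483 mol
Let x = n(KCl), y = n(KBr).
Titrant: 1x + 1y = 0.01483;  mass: 74.55x + 119.00y = 1.460
Solving, x = 6.867 × 10^-3 mol, y = 7.967 × 10^-3 mol
mass of KCl = 6.867 × 10^-3 × 74.55 = 0.5120 g
% KCl = 0.5120 / 1.460 × 100 = 35.07 %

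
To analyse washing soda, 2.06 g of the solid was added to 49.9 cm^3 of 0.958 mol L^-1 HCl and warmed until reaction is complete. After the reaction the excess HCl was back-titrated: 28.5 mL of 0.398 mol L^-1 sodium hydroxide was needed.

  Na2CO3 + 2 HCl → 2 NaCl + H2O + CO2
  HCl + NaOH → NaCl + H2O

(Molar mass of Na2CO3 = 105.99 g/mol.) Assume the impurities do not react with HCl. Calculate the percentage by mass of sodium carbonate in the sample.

n(HCl) added = 0.0499 × 0.958 = 0.0478 mol
n(NaOH) used in back-titration = 0.0285 × 0.398 = 0.0113 mol
n(HCl) left over = 0.0113 mol (1:1 ratio)
n(HCl) consumed by analyte = 0.0478 − 0.0113 = 0.0365 mol
From the 1:2 ratio, n(Na2CO3) = 1/2 × 0.0365 = 0.0182 mol
mass of Na2CO3 = 0.0182 × 105.99 = 1.93 g
% Na2CO3 = 1.93 / 2.06 × 100 = 93.8 %

93.8 %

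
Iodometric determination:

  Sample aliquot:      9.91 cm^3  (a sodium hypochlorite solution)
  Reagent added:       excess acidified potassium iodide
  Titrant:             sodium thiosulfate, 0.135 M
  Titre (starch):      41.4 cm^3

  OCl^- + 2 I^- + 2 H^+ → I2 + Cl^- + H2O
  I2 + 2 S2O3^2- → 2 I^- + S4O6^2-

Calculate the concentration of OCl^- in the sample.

n(S2O3^2-) = 0.0414 × 0.135 = 5.59 × 10^-3 mol
n(I2) = n(S2O3^2-)/2 = 2.79 × 10^-3 mol
n(OCl^-) in the aliquot = 2.79 × 10^-3 mol (1:1 ratio)
[OCl^-] = 2.79 × 10^-3 / 0.00991 = 0.282 mol/L

0.282 M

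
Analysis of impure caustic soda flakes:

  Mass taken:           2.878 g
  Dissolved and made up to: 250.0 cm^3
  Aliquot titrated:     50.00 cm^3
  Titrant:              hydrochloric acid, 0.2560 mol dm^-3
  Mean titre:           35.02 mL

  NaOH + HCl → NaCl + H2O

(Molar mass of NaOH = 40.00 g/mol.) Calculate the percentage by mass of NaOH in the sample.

n(HCl) per titration = 0.03502 × 0.2560 = 8.965 × 10^-3 mol
n(NaOH) in each aliquot = 8.965 × 10^-3 mol (1:1 ratio)
n(NaOH) in the whole flask = 8.965 × 10^-3 × 250.0/50.00 = 0.04483 mol
mass of NaOH = 0.04483 × 40.00 = 1.793 g
% NaOH = 1.793 / 2.878 × 100 = 62.30 %

62.30 %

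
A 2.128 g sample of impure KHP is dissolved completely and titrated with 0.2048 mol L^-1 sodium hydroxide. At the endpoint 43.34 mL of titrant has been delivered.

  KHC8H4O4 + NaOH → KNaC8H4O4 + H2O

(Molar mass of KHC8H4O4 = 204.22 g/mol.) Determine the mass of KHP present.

n(NaOH) = 0.04334 L × 0.2048 mol/L = 8.876 × 10^-3 mol
n(KHC8H4O4) = 8.876 × 10^-3 mol (1:1 ratio)
mass of KHC8H4O4 = 8.876 × 10^-3 × 204.22 g/mol = 1.813 g

1.813 g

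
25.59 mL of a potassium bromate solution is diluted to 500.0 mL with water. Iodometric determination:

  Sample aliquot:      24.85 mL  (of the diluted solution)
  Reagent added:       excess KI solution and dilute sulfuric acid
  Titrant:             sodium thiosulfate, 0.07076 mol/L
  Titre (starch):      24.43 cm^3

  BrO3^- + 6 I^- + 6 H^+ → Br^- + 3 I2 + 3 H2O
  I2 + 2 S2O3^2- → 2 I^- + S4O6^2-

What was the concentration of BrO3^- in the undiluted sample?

0.2265 mol/L

n(S2O3^2-) = 0.02443 × 0.07076 = 1.729 × 10^-3 mol
n(I2) = n(S2O3^2-)/2 = 8.643 × 10^-4 mol
From the 1:3 ratio, n(BrO3^-) in the aliquot = 1/3 × 8.643 × 10^-4 = 2.881 × 10^-4 mol
[BrO3^-]_dilute = 2.881 × 10^-4 / 0.02485 = 0.01159 mol/L
[BrO3^-]_original = 0.01159 × 500.0/25.59 = 0.2265 mol/L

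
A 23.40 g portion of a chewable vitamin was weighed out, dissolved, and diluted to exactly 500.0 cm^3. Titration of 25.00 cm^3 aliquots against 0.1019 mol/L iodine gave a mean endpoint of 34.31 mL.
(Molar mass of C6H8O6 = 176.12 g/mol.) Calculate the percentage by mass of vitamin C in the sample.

C6H8O6 + I2 → C6H6O6 + 2 HI
n(I2) per titration = 0.03431 × 0.1019 = 3.496 × 10^-3 mol
n(C6H8O6) in each aliquot = 3.496 × 10^-3 mol (1:1 ratio)
n(C6H8O6) in the whole flask = 3.496 × 10^-3 × 500.0/25.00 = 0.06992 mol
mass of C6H8O6 = 0.06992 × 176.12 = 12.31 g
% C6H8O6 = 12.31 / 23.40 × 100 = 52.63 %

52.63 %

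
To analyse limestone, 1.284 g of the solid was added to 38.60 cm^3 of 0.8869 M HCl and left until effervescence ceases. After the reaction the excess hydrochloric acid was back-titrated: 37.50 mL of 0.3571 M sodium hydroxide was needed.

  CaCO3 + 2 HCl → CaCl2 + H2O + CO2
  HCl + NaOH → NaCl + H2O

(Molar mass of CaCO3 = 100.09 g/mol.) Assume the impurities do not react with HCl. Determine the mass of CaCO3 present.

1.043 g

n(HCl) added = 0.03860 × 0.8869 = 0.03423 mol
n(NaOH) used in back-titration = 0.03750 × 0.3571 = 0.01339 mol
n(HCl) left over = 0.01339 mol (1:1 ratio)
n(HCl) consumed by analyte = 0.03423 − 0.01339 = 0.02084 mol
From the 1:2 ratio, n(CaCO3) = 1/2 × 0.02084 = 0.01042 mol
mass of CaCO3 = 0.01042 × 100.09 = 1.043 g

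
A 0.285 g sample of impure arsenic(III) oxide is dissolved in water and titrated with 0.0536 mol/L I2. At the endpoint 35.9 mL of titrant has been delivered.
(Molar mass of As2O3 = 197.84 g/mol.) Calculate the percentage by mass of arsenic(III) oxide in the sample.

66.8 %

As2O3 + 2 I2 + 2 H2O → As2O5 + 4 HI
n(I2) = 0.0359 L × 0.0536 mol/L = 1.92 × 10^-3 mol
From the 1:2 ratio, n(As2O3) = 1/2 × 1.92 × 10^-3 = 9.62 × 10^-4 mol
mass of As2O3 = 9.62 × 10^-4 × 197.84 g/mol = 0.190 g
% As2O3 = 0.190 / 0.285 × 100 = 66.8 %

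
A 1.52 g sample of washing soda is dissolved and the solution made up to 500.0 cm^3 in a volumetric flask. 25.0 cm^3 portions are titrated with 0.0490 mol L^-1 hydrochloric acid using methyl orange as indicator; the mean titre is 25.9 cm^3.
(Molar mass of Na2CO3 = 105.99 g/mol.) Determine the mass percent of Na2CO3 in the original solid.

88.5 %

Na2CO3 + 2 HCl → 2 NaCl + H2O + CO2
n(HCl) per titration = 0.0259 × 0.0490 = 1.27 × 10^-3 mol
From the 1:2 ratio, n(Na2CO3) in each aliquot = 1/2 × 1.27 × 10^-3 = 6.35 × 10^-4 mol
n(Na2CO3) in the whole flask = 6.35 × 10^-4 × 500.0/25.0 = 0.0127 mol
mass of Na2CO3 = 0.0127 × 105.99 = 1.35 g
% Na2CO3 = 1.35 / 1.52 × 100 = 88.5 %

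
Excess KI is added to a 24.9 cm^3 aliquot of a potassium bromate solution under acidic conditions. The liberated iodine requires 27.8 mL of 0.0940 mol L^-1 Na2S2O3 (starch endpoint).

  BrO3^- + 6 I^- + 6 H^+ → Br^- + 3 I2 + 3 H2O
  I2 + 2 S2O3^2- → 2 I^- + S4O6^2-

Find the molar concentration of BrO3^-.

0.0175 mol/L

n(S2O3^2-) = 0.0278 × 0.0940 = 2.61 × 10^-3 mol
n(I2) = n(S2O3^2-)/2 = 1.31 × 10^-3 mol
From the 1:3 ratio, n(BrO3^-) in the aliquot = 1/3 × 1.31 × 10^-3 = 4.36 × 10^-4 mol
[BrO3^-] = 4.36 × 10^-4 / 0.0249 = 0.0175 mol/L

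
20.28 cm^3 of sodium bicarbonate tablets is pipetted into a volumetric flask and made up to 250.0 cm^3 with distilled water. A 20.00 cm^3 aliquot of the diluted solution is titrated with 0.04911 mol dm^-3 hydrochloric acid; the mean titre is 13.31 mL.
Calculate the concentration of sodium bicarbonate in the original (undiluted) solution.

NaHCO3 + HCl → NaCl + H2O + CO2
n(HCl) = 0.01331 × 0.04911 = 6.537 × 10^-4 mol
n(NaHCO3) in the aliquot = 6.537 × 10^-4 mol (1:1 ratio)
[NaHCO3]_dilute = 6.537 × 10^-4 / 0.02000 = 0.03268 mol/L
Dilution factor = 250.0 / 20.28 = 12.33
[NaHCO3]_stock = 0.03268 × 12.33 = 0.4029 mol/L

0.4029 mol/L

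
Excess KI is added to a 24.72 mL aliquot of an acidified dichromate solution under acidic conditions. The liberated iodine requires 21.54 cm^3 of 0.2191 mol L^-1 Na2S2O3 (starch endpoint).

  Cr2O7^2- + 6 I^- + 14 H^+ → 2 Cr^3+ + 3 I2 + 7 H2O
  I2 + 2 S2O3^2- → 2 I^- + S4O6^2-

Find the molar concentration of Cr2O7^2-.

0.03182 mol/L

n(S2O3^2-) = 0.02154 × 0.2191 = 4.719 × 10^-3 mol
n(I2) = n(S2O3^2-)/2 = 2.360 × 10^-3 mol
From the 1:3 ratio, n(Cr2O7^2-) in the aliquot = 1/3 × 2.360 × 10^-3 = 7.866 × 10^-4 mol
[Cr2O7^2-] = 7.866 × 10^-4 / 0.02472 = 0.03182 mol/L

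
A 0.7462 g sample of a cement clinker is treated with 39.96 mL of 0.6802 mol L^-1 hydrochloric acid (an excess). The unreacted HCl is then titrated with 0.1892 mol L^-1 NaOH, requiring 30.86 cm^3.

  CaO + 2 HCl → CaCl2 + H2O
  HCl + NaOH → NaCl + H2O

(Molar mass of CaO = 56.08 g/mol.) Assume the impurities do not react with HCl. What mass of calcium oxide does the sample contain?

0.5984 g

n(HCl) added = 0.03996 × 0.6802 = 0.02718 mol
n(NaOH) used in back-titration = 0.03086 × 0.1892 = 5.839 × 10^-3 mol
n(HCl) left over = 5.839 × 10^-3 mol (1:1 ratio)
n(HCl) consumed by analyte = 0.02718 − 5.839 × 10^-3 = 0.02134 mol
From the 1:2 ratio, n(CaO) = 1/2 × 0.02134 = 0.01067 mol
mass of CaO = 0.01067 × 56.08 = 0.5984 g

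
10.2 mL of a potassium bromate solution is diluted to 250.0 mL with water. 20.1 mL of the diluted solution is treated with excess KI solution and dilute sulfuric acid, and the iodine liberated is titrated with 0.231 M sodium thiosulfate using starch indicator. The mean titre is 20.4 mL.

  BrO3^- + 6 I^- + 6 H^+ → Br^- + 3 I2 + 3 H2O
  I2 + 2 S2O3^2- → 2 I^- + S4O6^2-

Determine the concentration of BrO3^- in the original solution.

n(S2O3^2-) = 0.0204 × 0.231 = 4.71 × 10^-3 mol
n(I2) = n(S2O3^2-)/2 = 2.36 × 10^-3 mol
From the 1:3 ratio, n(BrO3^-) in the aliquot = 1/3 × 2.36 × 10^-3 = 7.85 × 10^-4 mol
[BrO3^-]_dilute = 7.85 × 10^-4 / 0.0201 = 0.0391 mol/L
[BrO3^-]_original = 0.0391 × 250.0/10.2 = 0.958 mol/L

0.958 M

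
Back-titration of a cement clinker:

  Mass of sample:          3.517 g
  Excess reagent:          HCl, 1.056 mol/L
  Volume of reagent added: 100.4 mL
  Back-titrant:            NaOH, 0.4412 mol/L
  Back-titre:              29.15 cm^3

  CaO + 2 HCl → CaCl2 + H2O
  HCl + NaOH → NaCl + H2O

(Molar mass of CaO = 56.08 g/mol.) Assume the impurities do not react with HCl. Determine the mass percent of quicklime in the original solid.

n(HCl) added = 0.1004 × 1.056 = 0.1060 mol
n(NaOH) used in back-titration = 0.02915 × 0.4412 = 0.01286 mol
n(HCl) left over = 0.01286 mol (1:1 ratio)
n(HCl) consumed by analyte = 0.1060 − 0.01286 = 0.09316 mol
From the 1:2 ratio, n(CaO) = 1/2 × 0.09316 = 0.04658 mol
mass of CaO = 0.04658 × 56.08 = 2.612 g
% CaO = 2.612 / 3.517 × 100 = 74.27 %

74.27 %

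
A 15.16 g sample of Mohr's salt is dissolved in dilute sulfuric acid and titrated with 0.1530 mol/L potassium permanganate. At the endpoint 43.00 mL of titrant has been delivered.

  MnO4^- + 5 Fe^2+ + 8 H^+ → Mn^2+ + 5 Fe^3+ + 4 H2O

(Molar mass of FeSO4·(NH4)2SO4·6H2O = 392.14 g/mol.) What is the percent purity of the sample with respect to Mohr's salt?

85.09 %

n(KMnO4) = 0.04300 L × 0.1530 mol/L = 6.579 × 10^-3 mol
From the 5:1 ratio, n(FeSO4·(NH4)2SO4·6H2O) = 5/1 × 6.579 × 10^-3 = 0.03290 mol
mass of FeSO4·(NH4)2SO4·6H2O = 0.03290 × 392.14 g/mol = 12.90 g
% FeSO4·(NH4)2SO4·6H2O = 12.90 / 15.16 × 100 = 85.09 %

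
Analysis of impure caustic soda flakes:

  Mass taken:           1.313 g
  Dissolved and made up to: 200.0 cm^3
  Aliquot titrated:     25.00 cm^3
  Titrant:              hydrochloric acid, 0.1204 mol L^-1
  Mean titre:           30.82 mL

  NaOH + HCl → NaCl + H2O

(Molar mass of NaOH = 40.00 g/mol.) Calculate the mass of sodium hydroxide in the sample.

n(HCl) per titration = 0.03082 × 0.1204 = 3.711 × 10^-3 mol
n(NaOH) in each aliquot = 3.711 × 10^-3 mol (1:1 ratio)
n(NaOH) in the whole flask = 3.711 × 10^-3 × 200.0/25.00 = 0.02969 mol
mass of NaOH = 0.02969 × 40.00 = 1.187 g

1.187 g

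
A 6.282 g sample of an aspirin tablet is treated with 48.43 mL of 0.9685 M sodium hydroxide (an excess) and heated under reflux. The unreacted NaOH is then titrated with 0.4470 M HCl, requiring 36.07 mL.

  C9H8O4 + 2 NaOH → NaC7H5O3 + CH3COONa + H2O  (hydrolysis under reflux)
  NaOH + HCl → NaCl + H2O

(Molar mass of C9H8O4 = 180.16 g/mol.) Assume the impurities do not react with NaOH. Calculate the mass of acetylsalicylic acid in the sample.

n(NaOH) added = 0.04843 × 0.9685 = 0.04690 mol
n(HCl) used in back-titration = 0.03607 × 0.4470 = 0.01612 mol
n(NaOH) left over = 0.01612 mol (1:1 ratio)
n(NaOH) consumed by analyte = 0.04690 − 0.01612 = 0.03078 mol
From the 1:2 ratio, n(C9H8O4) = 1/2 × 0.03078 = 0.01539 mol
mass of C9H8O4 = 0.01539 × 180.16 = 2.773 g

2.773 g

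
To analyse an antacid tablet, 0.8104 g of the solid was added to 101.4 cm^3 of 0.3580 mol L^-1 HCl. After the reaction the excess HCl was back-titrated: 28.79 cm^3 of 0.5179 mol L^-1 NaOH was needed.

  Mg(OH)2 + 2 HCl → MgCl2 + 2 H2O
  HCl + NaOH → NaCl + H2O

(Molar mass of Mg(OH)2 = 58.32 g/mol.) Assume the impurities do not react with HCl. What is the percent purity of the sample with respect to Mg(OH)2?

76.97 %

n(HCl) added = 0.1014 × 0.3580 = 0.03630 mol
n(NaOH) used in back-titration = 0.02879 × 0.5179 = 0.01491 mol
n(HCl) left over = 0.01491 mol (1:1 ratio)
n(HCl) consumed by analyte = 0.03630 − 0.01491 = 0.02139 mol
From the 1:2 ratio, n(Mg(OH)2) = 1/2 × 0.02139 = 0.01070 mol
mass of Mg(OH)2 = 0.01070 × 58.32 = 0.6238 g
% Mg(OH)2 = 0.6238 / 0.8104 × 100 = 76.97 %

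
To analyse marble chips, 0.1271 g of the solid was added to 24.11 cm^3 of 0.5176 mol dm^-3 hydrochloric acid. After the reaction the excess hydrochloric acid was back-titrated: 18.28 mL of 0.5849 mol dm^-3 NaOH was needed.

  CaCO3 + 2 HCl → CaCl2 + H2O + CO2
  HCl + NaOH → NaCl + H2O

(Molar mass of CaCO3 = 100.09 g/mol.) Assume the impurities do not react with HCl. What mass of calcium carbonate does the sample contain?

0.08945 g

n(HCl) added = 0.02411 × 0.5176 = 0.01248 mol
n(NaOH) used in back-titration = 0.01828 × 0.5849 = 0.01069 mol
n(HCl) left over = 0.01069 mol (1:1 ratio)
n(HCl) consumed by analyte = 0.01248 − 0.01069 = 1.787 × 10^-3 mol
From the 1:2 ratio, n(CaCO3) = 1/2 × 1.787 × 10^-3 = 8.937 × 10^-4 mol
mass of CaCO3 = 8.937 × 10^-4 × 100.09 = 0.08945 g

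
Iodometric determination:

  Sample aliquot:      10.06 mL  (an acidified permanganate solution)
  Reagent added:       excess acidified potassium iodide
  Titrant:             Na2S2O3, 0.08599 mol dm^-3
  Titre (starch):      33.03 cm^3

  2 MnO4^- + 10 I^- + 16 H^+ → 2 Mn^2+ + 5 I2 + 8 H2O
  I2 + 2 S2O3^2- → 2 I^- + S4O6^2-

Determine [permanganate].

0.05647 mol/L

n(S2O3^2-) = 0.03303 × 0.08599 = 2.840 × 10^-3 mol
n(I2) = n(S2O3^2-)/2 = 1.420 × 10^-3 mol
From the 2:5 ratio, n(MnO4^-) in the aliquot = 2/5 × 1.420 × 10^-3 = 5.680 × 10^-4 mol
[MnO4^-] = 5.680 × 10^-4 / 0.01006 = 0.05647 mol/L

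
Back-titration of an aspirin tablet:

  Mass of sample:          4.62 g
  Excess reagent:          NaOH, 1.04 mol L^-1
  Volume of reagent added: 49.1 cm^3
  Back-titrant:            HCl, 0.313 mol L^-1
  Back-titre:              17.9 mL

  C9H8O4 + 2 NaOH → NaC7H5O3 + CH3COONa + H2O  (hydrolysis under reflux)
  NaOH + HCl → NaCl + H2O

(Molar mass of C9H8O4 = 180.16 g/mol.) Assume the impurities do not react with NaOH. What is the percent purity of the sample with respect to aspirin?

88.6 %

n(NaOH) added = 0.0491 × 1.04 = 0.0511 mol
n(HCl) used in back-titration = 0.0179 × 0.313 = 5.60 × 10^-3 mol
n(NaOH) left over = 5.60 × 10^-3 mol (1:1 ratio)
n(NaOH) consumed by analyte = 0.0511 − 5.60 × 10^-3 = 0.0455 mol
From the 1:2 ratio, n(C9H8O4) = 1/2 × 0.0455 = 0.0227 mol
mass of C9H8O4 = 0.0227 × 180.16 = 4.10 g
% C9H8O4 = 4.10 / 4.62 × 100 = 88.6 %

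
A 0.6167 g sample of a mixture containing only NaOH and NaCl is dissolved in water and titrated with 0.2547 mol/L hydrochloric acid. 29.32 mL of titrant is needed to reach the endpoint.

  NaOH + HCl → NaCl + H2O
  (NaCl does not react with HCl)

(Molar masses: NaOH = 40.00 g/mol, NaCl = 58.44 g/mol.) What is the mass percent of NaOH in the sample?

n(HCl) = 0.02932 × 0.2547 = 7.468 × 10^-3 mol
Let x = n(NaOH), y = n(NaCl).
Titrant: 1x = 7.468 × 10^-3;  mass: 40.00x + 58.44y = 0.6167
Solving, x = 7.468 × 10^-3 mol, y = 5.441 × 10^-3 mol
mass of NaOH = 7.468 × 10^-3 × 40.00 = 0.2987 g
% NaOH = 0.2987 / 0.6167 × 100 = 48.44 %

48.44 %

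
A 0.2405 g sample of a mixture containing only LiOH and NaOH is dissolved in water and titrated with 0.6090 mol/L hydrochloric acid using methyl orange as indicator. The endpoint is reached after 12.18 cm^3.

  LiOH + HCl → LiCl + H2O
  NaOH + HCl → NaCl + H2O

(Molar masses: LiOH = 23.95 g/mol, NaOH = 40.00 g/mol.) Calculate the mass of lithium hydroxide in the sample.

n(HCl) = 0.01218 × 0.6090 = 7.418 × 10^-3 mol
Let x = n(LiOH), y = n(NaOH).
Titrant: 1x + 1y = 7.418 × 10^-3;  mass: 23.95x + 40.00y = 0.2405
Solving, x = 3.502 × 10^-3 mol, y = 3.916 × 10^-3 mol
mass of LiOH = 3.502 × 10^-3 × 23.95 = 0.08387 g

0.08387 g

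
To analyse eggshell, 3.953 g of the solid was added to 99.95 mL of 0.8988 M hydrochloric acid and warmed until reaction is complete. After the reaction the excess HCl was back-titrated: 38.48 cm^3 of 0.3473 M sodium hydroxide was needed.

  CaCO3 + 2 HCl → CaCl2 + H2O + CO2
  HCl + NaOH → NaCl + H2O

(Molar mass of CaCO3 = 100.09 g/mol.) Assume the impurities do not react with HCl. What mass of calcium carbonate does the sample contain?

n(HCl) added = 0.09995 × 0.8988 = 0.08984 mol
n(NaOH) used in back-titration = 0.03848 × 0.3473 = 0.01336 mol
n(HCl) left over = 0.01336 mol (1:1 ratio)
n(HCl) consumed by analyte = 0.08984 − 0.01336 = 0.07647 mol
From the 1:2 ratio, n(CaCO3) = 1/2 × 0.07647 = 0.03824 mol
mass of CaCO3 = 0.03824 × 100.09 = 3.827 g

3.827 g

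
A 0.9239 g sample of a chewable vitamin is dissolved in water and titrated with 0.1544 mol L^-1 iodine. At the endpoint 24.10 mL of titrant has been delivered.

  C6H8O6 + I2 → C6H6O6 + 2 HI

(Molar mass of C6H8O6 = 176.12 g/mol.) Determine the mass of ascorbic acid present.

n(I2) = 0.02410 L × 0.1544 mol/L = 3.721 × 10^-3 mol
n(C6H8O6) = 3.721 × 10^-3 mol (1:1 ratio)
mass of C6H8O6 = 3.721 × 10^-3 × 176.12 g/mol = 0.6553 g

0.6553 g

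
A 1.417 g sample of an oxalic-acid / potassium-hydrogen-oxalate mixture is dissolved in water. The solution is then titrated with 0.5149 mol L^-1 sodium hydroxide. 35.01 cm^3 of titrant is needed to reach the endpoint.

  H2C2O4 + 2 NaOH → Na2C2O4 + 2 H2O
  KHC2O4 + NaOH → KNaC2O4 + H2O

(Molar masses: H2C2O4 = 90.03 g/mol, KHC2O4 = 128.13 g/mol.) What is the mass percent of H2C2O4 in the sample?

34.12 %

n(NaOH) = 0.03501 × 0.5149 = 0.01803 mol
Let x = n(H2C2O4), y = n(KHC2O4).
Titrant: 2x + 1y = 0.01803;  mass: 90.03x + 128.13y = 1.417
Solving, x = 5.371 × 10^-3 mol, y = 7.285 × 10^-3 mol
mass of H2C2O4 = 5.371 × 10^-3 × 90.03 = 0.4835 g
% H2C2O4 = 0.4835 / 1.417 × 100 = 34.12 %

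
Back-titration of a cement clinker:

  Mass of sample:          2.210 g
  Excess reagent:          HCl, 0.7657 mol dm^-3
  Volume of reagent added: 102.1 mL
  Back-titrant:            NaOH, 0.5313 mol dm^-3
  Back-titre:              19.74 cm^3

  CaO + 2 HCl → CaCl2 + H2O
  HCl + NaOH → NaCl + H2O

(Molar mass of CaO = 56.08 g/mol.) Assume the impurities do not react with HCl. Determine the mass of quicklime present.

n(HCl) added = 0.1021 × 0.7657 = 0.07818 mol
n(NaOH) used in back-titration = 0.01974 × 0.5313 = 0.01049 mol
n(HCl) left over = 0.01049 mol (1:1 ratio)
n(HCl) consumed by analyte = 0.07818 − 0.01049 = 0.06769 mol
From the 1:2 ratio, n(CaO) = 1/2 × 0.06769 = 0.03385 mol
mass of CaO = 0.03385 × 56.08 = 1.898 g

1.898 g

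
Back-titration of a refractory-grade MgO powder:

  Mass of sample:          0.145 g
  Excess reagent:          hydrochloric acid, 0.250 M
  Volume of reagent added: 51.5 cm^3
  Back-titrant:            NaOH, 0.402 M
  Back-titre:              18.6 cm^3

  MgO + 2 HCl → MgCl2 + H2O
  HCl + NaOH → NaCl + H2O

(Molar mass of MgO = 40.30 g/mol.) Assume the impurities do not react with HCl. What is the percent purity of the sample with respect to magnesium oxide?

75.0 %

n(HCl) added = 0.0515 × 0.250 = 0.0129 mol
n(NaOH) used in back-titration = 0.0186 × 0.402 = 7.48 × 10^-3 mol
n(HCl) left over = 7.48 × 10^-3 mol (1:1 ratio)
n(HCl) consumed by analyte = 0.0129 − 7.48 × 10^-3 = 5.40 × 10^-3 mol
From the 1:2 ratio, n(MgO) = 1/2 × 5.40 × 10^-3 = 2.70 × 10^-3 mol
mass of MgO = 2.70 × 10^-3 × 40.30 = 0.109 g
% MgO = 0.109 / 0.145 × 100 = 75.0 %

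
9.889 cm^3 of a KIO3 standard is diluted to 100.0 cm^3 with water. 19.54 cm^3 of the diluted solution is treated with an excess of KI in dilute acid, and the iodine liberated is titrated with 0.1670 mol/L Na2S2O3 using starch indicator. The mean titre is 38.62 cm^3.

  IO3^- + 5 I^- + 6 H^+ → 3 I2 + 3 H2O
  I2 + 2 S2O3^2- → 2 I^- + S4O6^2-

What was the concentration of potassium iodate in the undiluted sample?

0.5563 mol/L

n(S2O3^2-) = 0.03862 × 0.1670 = 6.450 × 10^-3 mol
n(I2) = n(S2O3^2-)/2 = 3.225 × 10^-3 mol
From the 1:3 ratio, n(IO3^-) in the aliquot = 1/3 × 3.225 × 10^-3 = 1.075 × 10^-3 mol
[IO3^-]_dilute = 1.075 × 10^-3 / 0.01954 = 0.05501 mol/L
[IO3^-]_original = 0.05501 × 100.0/9.889 = 0.5563 mol/L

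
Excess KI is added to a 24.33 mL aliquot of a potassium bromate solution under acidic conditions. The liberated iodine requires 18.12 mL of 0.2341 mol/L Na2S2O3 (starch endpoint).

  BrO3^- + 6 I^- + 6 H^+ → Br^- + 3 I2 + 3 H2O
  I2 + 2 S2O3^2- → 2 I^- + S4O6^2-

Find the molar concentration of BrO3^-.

0.02906 mol/L

n(S2O3^2-) = 0.01812 × 0.2341 = 4.242 × 10^-3 mol
n(I2) = n(S2O3^2-)/2 = 2.121 × 10^-3 mol
From the 1:3 ratio, n(BrO3^-) in the aliquot = 1/3 × 2.121 × 10^-3 = 7.070 × 10^-4 mol
[BrO3^-] = 7.070 × 10^-4 / 0.02433 = 0.02906 mol/L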